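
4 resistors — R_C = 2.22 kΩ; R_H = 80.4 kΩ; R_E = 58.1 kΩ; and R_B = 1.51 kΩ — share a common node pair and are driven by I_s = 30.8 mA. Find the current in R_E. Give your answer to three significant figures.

Conductances: ΣG = 1/2.22 + 1/80.4 + 1/58.1 + 1/1.51 = 1.142 (1/kΩ).
Current divider: I(R_E) = I_s · G_k/ΣG = 30.8 × (0.01721/1.142) = 30.8 × 0.01507 = 0.4641 mA.

I ≈ 0.464 mA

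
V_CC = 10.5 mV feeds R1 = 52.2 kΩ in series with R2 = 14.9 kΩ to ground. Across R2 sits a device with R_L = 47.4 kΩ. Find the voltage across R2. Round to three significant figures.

V_out ≈ 1.87 mV

R2 ‖ R_L = (14.9 × 47.4)/(14.9 + 47.4) = 11.34 kΩ.
Now apply the divider: V_out = 10.5 × 0.1784 = 1.873 mV.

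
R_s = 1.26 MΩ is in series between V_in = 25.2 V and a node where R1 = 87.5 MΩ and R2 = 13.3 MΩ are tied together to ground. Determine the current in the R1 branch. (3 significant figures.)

Combine the parallel branches: R_p = (1/87.5 + 1/13.3)⁻¹ = 11.55 MΩ.
V_A by voltage divider: V_A = 25.2 × 11.55/(1.26 + 11.55) = 22.72 V.
I(R1) = V_A / R1 = 22.72/87.5 = 0.2597 µA.
(Equivalently: I_total = 1.968 µA, then current-divider fraction G_k/ΣG = 0.1319.)

I ≈ 0.260 µA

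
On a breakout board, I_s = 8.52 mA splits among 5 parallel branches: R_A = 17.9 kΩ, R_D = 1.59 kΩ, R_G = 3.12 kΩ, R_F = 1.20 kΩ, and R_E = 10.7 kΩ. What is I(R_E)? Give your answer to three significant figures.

Total conductance ΣG = 1/17.9 + 1/1.59 + 1/3.12 + 1/1.20 + 1/10.7 = 1.932 (units of 1/kΩ).
By the current-divider rule, I = I_s · G_k/ΣG = 8.52 × 0.04837 = 0.4121 mA.

I ≈ 0.412 mA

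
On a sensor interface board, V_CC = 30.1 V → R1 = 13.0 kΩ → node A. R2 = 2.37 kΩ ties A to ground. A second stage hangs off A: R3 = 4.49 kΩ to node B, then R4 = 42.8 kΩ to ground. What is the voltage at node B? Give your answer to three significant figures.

V_B ≈ 4.03 V

The second stage (R3 + R4 = 47.29 kΩ) loads node A in parallel with R2.
R2 ‖ (R3+R4) = 2.257 kΩ.
So V_A = 30.1 × 0.1479 = 4.453 V.
V_B = V_A × 0.9051 = 4.030 V.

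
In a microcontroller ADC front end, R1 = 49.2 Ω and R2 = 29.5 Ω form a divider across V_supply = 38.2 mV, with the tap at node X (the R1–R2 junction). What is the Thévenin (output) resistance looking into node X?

R_th ≈ 18.4 Ω

With V_supply suppressed (replaced by a short), R_th = R1 ‖ R2 = (49.20 × 29.5)/(49.20 + 29.5) = 18.44 Ω.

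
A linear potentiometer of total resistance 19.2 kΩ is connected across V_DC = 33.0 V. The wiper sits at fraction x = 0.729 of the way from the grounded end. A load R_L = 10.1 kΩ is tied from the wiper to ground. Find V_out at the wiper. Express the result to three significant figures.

V_out ≈ 17.5 V

Lower segment x·R_p = 14.00 kΩ; upper segment (1−x)·R_p = 5.203 kΩ.
Lower segment in parallel with the load: 14.00 ‖ 10.1 = 5.867 kΩ.
Loaded-divider output: V_out = 33.0 × 0.5300 = 17.49 V.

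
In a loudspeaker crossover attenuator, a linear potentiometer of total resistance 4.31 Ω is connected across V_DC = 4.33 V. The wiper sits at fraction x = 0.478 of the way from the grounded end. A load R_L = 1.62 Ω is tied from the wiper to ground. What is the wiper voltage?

V_out ≈ 1.24 V

Lower segment x·R_p = 2.060 Ω; upper segment (1−x)·R_p = 2.250 Ω.
(x·R_p) ‖ R_L = 0.9069 Ω.
Then V_out = V_DC · 0.9069/(2.250 + 0.9069) = 1.244 V.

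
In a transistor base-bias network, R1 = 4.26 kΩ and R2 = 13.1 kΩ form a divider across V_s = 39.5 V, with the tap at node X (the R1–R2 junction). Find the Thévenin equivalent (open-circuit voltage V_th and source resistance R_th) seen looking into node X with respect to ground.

V_th ≈ 29.8 V, R_th ≈ 3.21 kΩ

V_th is the unloaded tap voltage: V_s · R2/(R1+R2) = 39.5 × 0.7546 = 29.81 V.
Looking into X with the source shorted: R_th = R1·R2/(R1+R2) = 4.260 × 13.1/17.36 = 3.215 kΩ.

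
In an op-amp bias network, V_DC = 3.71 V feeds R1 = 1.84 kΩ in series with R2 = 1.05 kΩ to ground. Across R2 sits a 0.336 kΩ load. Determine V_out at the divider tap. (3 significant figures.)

First combine the lower leg with the load: R2 ‖ R_L = 0.2545 kΩ.
Then V_out = V_DC · R2'/(R1 + R2') = 3.71 × 0.2545/2.095 = 0.4509 V.

V_out ≈ 0.451 V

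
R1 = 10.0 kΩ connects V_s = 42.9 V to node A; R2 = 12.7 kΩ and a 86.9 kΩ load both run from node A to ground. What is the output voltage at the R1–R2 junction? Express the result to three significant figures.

V_out ≈ 22.5 V

First combine the lower leg with the load: R2 ‖ R_L = 11.08 kΩ.
Now apply the divider: V_out = 42.9 × 0.5256 = 22.55 V.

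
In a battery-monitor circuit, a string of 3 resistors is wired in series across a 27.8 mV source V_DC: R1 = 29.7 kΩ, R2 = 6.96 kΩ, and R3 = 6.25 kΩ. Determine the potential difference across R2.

Series total: ΣR = 29.7 + 6.96 + 6.25 = 42.91 kΩ.
By the voltage-divider rule, V = 27.8 × 6.960/42.91 = 4.509 mV.

V ≈ 4.51 mV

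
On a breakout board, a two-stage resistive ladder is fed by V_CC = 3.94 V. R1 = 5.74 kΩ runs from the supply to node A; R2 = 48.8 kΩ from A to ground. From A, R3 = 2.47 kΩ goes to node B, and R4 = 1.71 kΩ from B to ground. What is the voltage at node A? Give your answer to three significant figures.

V_A ≈ 1.58 V

Node A sees R2 in parallel with the series input of stage 2, R3 + R4 = 4.180 kΩ.
Effective lower resistance at A: R2 ‖ 4.180 = 3.850 kΩ.
So V_A = 3.94 × 0.4015 = 1.582 V.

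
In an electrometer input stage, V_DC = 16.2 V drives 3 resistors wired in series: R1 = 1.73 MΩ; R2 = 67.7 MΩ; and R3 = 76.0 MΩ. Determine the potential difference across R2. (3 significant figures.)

V ≈ 7.54 V

ΣR = 1.73 + 67.7 + 76.0 = 145.4 MΩ.
V = V_DC · R/ΣR = 16.2 × 0.4655 = 7.541 V.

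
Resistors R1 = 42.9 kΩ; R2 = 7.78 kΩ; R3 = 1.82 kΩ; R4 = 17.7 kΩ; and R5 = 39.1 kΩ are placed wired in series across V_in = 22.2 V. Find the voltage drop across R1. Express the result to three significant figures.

V ≈ 8.71 V

Total series resistance ΣR = 42.9 + 7.78 + 1.82 + 17.7 + 39.1 = 109.3 kΩ.
V = V_in · R/ΣR = 22.2 × 0.3925 = 8.713 V.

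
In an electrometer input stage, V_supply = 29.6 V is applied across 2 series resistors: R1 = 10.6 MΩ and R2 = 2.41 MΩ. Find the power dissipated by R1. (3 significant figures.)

P ≈ 54.9 µW

ΣR = 13.01 MΩ → I = 29.6/13.01 = 2.275 µA.
P = I²R = 5.176 × 10.6 = 54.87 µW.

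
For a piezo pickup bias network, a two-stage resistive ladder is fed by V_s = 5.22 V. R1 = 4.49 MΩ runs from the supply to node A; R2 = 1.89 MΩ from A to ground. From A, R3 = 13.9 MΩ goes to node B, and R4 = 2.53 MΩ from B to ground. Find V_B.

V_B ≈ 0.220 V

Node A sees R2 in parallel with the series input of stage 2, R3 + R4 = 16.43 MΩ.
Effective lower resistance at A: R2 ‖ 16.43 = 1.695 MΩ.
So V_A = 5.22 × 0.2741 = 1.431 V.
Then the unloaded second divider: V_B = V_A × R4/(R3+R4) = 1.431 × 0.1540 = 0.2203 V.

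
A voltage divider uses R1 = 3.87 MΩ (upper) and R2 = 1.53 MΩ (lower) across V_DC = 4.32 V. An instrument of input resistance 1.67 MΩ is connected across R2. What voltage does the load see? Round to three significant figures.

First combine the lower leg with the load: R2 ‖ R_L = 0.7985 MΩ.
Then V_out = V_DC · R2'/(R1 + R2') = 4.32 × 0.7985/4.668 = 0.7389 V.

V_out ≈ 0.739 V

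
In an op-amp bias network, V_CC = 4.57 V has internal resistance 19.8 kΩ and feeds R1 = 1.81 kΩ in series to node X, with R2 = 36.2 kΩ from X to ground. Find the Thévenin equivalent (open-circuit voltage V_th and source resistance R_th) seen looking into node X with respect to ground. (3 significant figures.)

V_th ≈ 2.86 V, R_th ≈ 13.5 kΩ

R1' = 19.8 + 1.81 = 21.61 kΩ (source resistance + R1).
V_th is the unloaded tap voltage: V_CC · R2/(R1'+R2) = 4.57 × 0.6262 = 2.862 V.
Looking into X with the source shorted: R_th = R1'·R2/(R1'+R2) = 21.61 × 36.2/57.81 = 13.53 kΩ.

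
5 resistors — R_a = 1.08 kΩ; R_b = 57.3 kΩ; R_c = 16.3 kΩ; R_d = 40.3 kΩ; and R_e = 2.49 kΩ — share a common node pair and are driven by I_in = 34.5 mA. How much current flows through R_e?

ΣG = 1/1.08 + 1/57.3 + 1/16.3 + 1/40.3 + 1/2.49 = 1.431.
R_e takes the fraction G_k/ΣG = 0.4016/1.431 = 0.2806, so I = 34.5 × 0.2806 = 9.681 mA.

I ≈ 9.68 mA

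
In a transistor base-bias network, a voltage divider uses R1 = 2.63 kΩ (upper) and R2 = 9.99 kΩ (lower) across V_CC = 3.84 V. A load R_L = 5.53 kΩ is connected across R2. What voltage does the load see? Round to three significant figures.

First combine the lower leg with the load: R2 ‖ R_L = 3.560 kΩ.
Then V_out = V_CC · R2'/(R1 + R2') = 3.84 × 3.560/6.190 = 2.208 V.

V_out ≈ 2.21 V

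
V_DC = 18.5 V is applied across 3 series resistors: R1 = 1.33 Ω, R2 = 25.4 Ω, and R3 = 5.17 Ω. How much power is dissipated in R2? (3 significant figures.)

P ≈ 8.54 W

The common current is I = 18.5/31.90 = 0.5799 A.
P(R2) = I²·R2 = (0.5799)² × 25.4 = 8.543 W.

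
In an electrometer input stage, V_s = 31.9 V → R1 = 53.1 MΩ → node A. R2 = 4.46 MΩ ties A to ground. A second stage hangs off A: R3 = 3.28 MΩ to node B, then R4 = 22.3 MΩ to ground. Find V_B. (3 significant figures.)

The second stage (R3 + R4 = 25.58 MΩ) loads node A in parallel with R2.
R2 ‖ (R3+R4) = 3.798 MΩ.
First divider: V_A = V_s · 3.798/(53.1 + 3.798) = 2.129 V.
V_B = V_A × 0.8718 = 1.856 V.

V_B ≈ 1.86 V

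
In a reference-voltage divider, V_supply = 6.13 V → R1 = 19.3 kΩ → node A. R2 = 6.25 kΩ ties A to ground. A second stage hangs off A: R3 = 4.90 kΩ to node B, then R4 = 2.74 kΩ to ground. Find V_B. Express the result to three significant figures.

Looking into the second stage from A: R3 + R4 = 7.640 kΩ appears in parallel with R2.
R2 ‖ (R3+R4) = 3.438 kΩ.
V_A = 6.13 × 3.438/(19.3 + 3.438) = 0.9268 V.
Then the unloaded second divider: V_B = V_A × R4/(R3+R4) = 0.9268 × 0.3586 = 0.3324 V.

V_B ≈ 0.332 V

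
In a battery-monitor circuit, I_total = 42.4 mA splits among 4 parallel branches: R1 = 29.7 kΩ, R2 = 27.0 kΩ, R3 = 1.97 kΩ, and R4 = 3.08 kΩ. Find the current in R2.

Conductances: ΣG = 1/29.7 + 1/27.0 + 1/1.97 + 1/3.08 = 0.9030 (1/kΩ).
Current divider: I(R2) = I_total · G_k/ΣG = 42.4 × (0.03704/0.9030) = 42.4 × 0.04102 = 1.739 mA.

I ≈ 1.74 mA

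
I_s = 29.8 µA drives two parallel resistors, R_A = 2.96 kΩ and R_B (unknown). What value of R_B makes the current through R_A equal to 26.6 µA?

R_B ≈ 24.6 kΩ

In a two-way split, I_A/I_s = R_B/(R_A + R_B).
26.6/29.8 = R_B/(R_A + R_B) → R_B = R_A · (0.8926)/(1 − 0.8926) = 2.96 × 8.313 = 24.61 kΩ.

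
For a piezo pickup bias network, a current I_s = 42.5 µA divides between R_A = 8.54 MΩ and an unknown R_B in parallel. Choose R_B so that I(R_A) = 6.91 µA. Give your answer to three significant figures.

In a two-way split, I_A/I_s = R_B/(R_A + R_B).
6.91/42.5 = R_B/(R_A + R_B) → R_B = R_A · (0.1626)/(1 − 0.1626) = 8.54 × 0.1942 = 1.658 MΩ.

R_B ≈ 1.66 MΩ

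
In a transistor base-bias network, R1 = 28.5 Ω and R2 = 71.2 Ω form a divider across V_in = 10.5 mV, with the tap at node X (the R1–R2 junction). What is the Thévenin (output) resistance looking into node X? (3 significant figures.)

Zeroing V_in shorts the top of R1 to ground, so R_th = R1 ‖ R2 = 20.35 Ω.

R_th ≈ 20.4 Ω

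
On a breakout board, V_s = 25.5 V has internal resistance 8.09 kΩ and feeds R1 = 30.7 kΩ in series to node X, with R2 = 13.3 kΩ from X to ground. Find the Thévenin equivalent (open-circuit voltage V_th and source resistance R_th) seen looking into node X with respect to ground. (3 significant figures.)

R1' = 8.09 + 30.7 = 38.79 kΩ (source resistance + R1).
V_th is the unloaded tap voltage: V_s · R2/(R1'+R2) = 25.5 × 0.2553 = 6.511 V.
Zeroing V_s shorts the top of R1' to ground, so R_th = R1' ‖ R2 = 9.904 kΩ.

V_th ≈ 6.51 V, R_th ≈ 9.90 kΩ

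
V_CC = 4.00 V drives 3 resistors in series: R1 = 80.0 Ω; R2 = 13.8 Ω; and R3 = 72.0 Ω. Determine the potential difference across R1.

V ≈ 1.93 V

Total series resistance ΣR = 80.0 + 13.8 + 72.0 = 165.8 Ω.
By the voltage-divider rule, V = 4.00 × 80.00/165.8 = 1.930 V.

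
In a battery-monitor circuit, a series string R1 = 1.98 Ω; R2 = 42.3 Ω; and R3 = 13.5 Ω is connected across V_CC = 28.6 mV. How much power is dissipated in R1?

Series current I = V_CC/ΣR = 28.6/57.78 = 0.4950 mA.
V(R1) = I·R = 0.9801 mV; P = V·I = 0.9801 × 0.4950 = 0.4851 µW.

P ≈ 0.485 µW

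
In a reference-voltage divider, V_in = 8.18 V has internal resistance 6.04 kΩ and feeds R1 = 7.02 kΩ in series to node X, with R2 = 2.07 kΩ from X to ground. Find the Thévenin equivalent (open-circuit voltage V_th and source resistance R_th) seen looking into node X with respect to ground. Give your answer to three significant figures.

R1' = 6.04 + 7.02 = 13.06 kΩ (source resistance + R1).
V_th is the unloaded tap voltage: V_in · R2/(R1'+R2) = 8.18 × 0.1368 = 1.119 V.
Looking into X with the source shorted: R_th = R1'·R2/(R1'+R2) = 13.06 × 2.07/15.13 = 1.787 kΩ.

V_th ≈ 1.12 V, R_th ≈ 1.79 kΩ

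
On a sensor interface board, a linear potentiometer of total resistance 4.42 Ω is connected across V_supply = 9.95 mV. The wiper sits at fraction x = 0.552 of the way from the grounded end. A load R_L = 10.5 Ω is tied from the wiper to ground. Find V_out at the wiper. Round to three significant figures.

Split the track: R_lower = x·R_p = 2.440 Ω, R_upper = (1−x)·R_p = 1.980 Ω.
R_L loads the lower segment: effective lower R = 1.980 Ω.
V_out = 9.95 × 1.980/(1.980 + 1.980) = 4.975 mV.

V_out ≈ 4.97 mV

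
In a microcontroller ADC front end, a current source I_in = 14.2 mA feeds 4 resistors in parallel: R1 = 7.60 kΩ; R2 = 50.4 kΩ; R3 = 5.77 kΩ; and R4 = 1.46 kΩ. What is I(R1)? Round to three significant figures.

Conductances: ΣG = 1/7.60 + 1/50.4 + 1/5.77 + 1/1.46 = 1.010 (1/kΩ).
By the current-divider rule, I = I_in · G_k/ΣG = 14.2 × 0.1303 = 1.851 mA.

I ≈ 1.85 mA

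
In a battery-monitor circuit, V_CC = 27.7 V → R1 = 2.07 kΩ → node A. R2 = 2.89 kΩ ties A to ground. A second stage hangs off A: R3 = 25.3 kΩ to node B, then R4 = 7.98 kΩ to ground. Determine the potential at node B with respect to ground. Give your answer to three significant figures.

Node A sees R2 in parallel with the series input of stage 2, R3 + R4 = 33.28 kΩ.
R2 ‖ (R3+R4) = 2.659 kΩ.
V_A = 27.7 × 2.659/(2.07 + 2.659) = 15.58 V.
Stage 2 is unloaded, so V_B = V_A · R4/(R3+R4) = 15.58 × 7.98/33.28 = 3.735 V.

V_B ≈ 3.73 V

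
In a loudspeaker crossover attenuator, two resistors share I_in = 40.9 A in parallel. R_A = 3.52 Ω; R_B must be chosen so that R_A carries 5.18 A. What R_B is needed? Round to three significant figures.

R_B ≈ 0.510 Ω

The fraction through R_A equals R_B/(R_A+R_B).
With f = 0.1267, R_B = R_A · f/(1−f) = 3.52 × 0.1450 = 0.5105 Ω.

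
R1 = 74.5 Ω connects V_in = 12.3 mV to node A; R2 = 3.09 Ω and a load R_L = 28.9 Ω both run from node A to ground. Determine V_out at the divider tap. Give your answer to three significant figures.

First combine the lower leg with the load: R2 ‖ R_L = 2.792 Ω.
Now apply the divider: V_out = 12.3 × 0.03612 = 0.4442 mV.

V_out ≈ 0.444 mV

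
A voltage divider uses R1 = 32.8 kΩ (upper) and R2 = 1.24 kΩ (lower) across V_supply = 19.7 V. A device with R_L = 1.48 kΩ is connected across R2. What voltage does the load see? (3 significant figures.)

First combine the lower leg with the load: R2 ‖ R_L = 0.6747 kΩ.
Voltage divider with the loaded lower leg: V_out = 19.7 × 0.6747/(32.8 + 0.6747) = 19.7 × 0.02016 = 0.3971 V.

V_out ≈ 0.397 V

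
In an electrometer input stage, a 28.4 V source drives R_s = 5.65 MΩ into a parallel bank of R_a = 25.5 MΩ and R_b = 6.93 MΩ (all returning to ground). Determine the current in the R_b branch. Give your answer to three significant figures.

Equivalent of the parallel group: R_p = 5.449 MΩ.
V_A by voltage divider: V_A = 28.4 × 5.449/(5.65 + 5.449) = 13.94 V.
I(R_b) = V_A / R_b = 13.94/6.93 = 2.012 µA.

I ≈ 2.01 µA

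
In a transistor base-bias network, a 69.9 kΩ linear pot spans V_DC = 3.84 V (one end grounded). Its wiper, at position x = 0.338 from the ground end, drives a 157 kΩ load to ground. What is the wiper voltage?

Lower segment x·R_p = 23.63 kΩ; upper segment (1−x)·R_p = 46.27 kΩ.
(x·R_p) ‖ R_L = 20.54 kΩ.
Loaded-divider output: V_out = 3.84 × 0.3074 = 1.180 V.
(Unloaded: V_out = x·V_DC = 1.30 V.)

V_out ≈ 1.18 V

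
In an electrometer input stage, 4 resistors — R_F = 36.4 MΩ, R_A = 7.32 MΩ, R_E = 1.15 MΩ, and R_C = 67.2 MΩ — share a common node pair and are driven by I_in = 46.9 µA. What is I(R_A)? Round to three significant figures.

I ≈ 6.11 µA

Total conductance ΣG = 1/36.4 + 1/7.32 + 1/1.15 + 1/67.2 = 1.049 (units of 1/MΩ).
By the current-divider rule, I = I_in · G_k/ΣG = 46.9 × 0.1303 = 6.111 µA.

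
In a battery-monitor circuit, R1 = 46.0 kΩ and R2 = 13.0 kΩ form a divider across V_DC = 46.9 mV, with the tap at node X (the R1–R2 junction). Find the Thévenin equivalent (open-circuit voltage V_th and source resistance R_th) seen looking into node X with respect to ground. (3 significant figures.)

V_th is the unloaded tap voltage: V_DC · R2/(R1+R2) = 46.9 × 0.2203 = 10.33 mV.
With V_DC suppressed (replaced by a short), R_th = R1 ‖ R2 = (46.00 × 13.0)/(46.00 + 13.0) = 10.14 kΩ.

V_th ≈ 10.3 mV, R_th ≈ 10.1 kΩ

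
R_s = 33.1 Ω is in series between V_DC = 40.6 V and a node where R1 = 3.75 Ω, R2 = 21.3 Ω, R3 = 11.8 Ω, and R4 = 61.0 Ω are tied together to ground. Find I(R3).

Parallel bank: R_p = 1/(1/3.75 + 1/21.3 + 1/11.8 + 1/61.0) = 2.411 Ω.
V_A by voltage divider: V_A = 40.6 × 2.411/(33.1 + 2.411) = 2.757 V.
I(R3) = V_A / R3 = 2.757/11.8 = 0.2336 A.

I ≈ 0.234 A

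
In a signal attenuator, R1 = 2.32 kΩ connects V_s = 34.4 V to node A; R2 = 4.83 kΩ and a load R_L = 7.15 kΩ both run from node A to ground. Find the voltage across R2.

The load sits in parallel with R2, giving an effective lower resistance R2' = R2·R_L/(R2+R_L) = 2.883 kΩ.
Voltage divider with the loaded lower leg: V_out = 34.4 × 2.883/(2.32 + 2.883) = 34.4 × 0.5541 = 19.06 V.

V_out ≈ 19.1 V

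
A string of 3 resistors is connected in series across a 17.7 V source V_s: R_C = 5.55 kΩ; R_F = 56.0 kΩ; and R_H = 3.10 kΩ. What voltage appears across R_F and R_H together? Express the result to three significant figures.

ΣR = 5.55 + 56.0 + 3.10 = 64.65 kΩ.
R_{R_F..R_H} = 56.0 + 3.10 = 59.10 kΩ.
Voltage divider: V = V_s · (59.10 / 64.65) = 17.7 × 0.9142 = 16.18 V.

V ≈ 16.2 V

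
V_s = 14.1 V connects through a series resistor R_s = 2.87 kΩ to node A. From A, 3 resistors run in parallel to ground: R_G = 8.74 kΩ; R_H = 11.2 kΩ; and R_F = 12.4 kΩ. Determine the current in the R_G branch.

Equivalent of the parallel group: R_p = 3.517 kΩ.
V_A = 14.1 × 3.517/6.387 = 7.764 V.
Branch current I = V_A/R_G = 7.764/8.74 = 0.8883 mA.

I ≈ 0.888 mA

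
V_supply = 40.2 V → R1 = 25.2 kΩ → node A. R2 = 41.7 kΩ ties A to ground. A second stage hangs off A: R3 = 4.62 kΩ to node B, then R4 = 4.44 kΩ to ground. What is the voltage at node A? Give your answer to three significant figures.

V_A ≈ 9.17 V

Node A sees R2 in parallel with the series input of stage 2, R3 + R4 = 9.060 kΩ.
R2 ‖ (R3+R4) = 7.443 kΩ.
So V_A = 40.2 × 0.2280 = 9.166 V.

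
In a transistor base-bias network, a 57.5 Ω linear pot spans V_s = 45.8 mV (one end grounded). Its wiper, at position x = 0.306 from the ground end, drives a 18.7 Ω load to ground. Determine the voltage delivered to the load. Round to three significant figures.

V_out ≈ 8.48 mV

The pot divides into 39.90 Ω above the wiper and 17.59 Ω below.
Lower segment in parallel with the load: 17.59 ‖ 18.7 = 9.065 Ω.
Then V_out = V_s · 9.065/(39.90 + 9.065) = 8.478 mV.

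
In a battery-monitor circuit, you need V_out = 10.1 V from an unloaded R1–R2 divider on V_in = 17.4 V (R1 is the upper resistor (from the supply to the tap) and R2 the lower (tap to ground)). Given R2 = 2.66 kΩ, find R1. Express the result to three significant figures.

V_out/V_in = R2/(R1+R2) = 0.5805.
R1 = R2·(1/k − 1) = 2.66 × 0.7228 = 1.923 kΩ.

R1 ≈ 1.92 kΩ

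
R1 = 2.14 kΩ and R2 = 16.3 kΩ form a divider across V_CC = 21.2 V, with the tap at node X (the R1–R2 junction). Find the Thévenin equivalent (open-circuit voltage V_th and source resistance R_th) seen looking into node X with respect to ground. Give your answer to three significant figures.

Open-circuit (no load on X): V_th = V_CC · R2/(R1 + R2) = 21.2 × 16.3/(2.140 + 16.3) = 18.74 V.
With V_CC suppressed (replaced by a short), R_th = R1 ‖ R2 = (2.140 × 16.3)/(2.140 + 16.3) = 1.892 kΩ.

V_th ≈ 18.7 V, R_th ≈ 1.89 kΩ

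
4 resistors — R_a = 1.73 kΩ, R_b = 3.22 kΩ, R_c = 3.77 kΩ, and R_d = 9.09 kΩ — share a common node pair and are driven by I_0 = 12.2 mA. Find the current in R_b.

I ≈ 3.00 mA

ΣG = 1/1.73 + 1/3.22 + 1/3.77 + 1/9.09 = 1.264.
Current divider: I(R_b) = I_0 · G_k/ΣG = 12.2 × (0.3106/1.264) = 12.2 × 0.2457 = 2.998 mA.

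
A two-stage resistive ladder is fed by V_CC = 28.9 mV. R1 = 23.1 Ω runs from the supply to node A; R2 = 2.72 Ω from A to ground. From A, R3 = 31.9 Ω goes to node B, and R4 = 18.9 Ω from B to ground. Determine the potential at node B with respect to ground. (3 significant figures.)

Node A sees R2 in parallel with the series input of stage 2, R3 + R4 = 50.80 Ω.
R2 ‖ (R3+R4) = 2.582 Ω.
V_A = 28.9 × 2.582/(23.1 + 2.582) = 2.905 mV.
Stage 2 is unloaded, so V_B = V_A · R4/(R3+R4) = 2.905 × 18.9/50.80 = 1.081 mV.

V_B ≈ 1.08 mV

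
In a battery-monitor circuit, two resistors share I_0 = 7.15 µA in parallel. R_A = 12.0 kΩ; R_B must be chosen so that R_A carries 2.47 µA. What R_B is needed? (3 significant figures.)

R_B ≈ 6.33 kΩ

Two-branch current divider: I_A = I_0 · R_B/(R_A + R_B).
With f = 0.3455, R_B = R_A · f/(1−f) = 12.0 × 0.5278 = 6.333 kΩ.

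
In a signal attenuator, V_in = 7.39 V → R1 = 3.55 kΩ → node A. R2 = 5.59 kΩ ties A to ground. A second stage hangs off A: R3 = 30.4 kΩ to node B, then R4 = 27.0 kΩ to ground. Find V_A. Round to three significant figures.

V_A ≈ 4.35 V

Looking into the second stage from A: R3 + R4 = 57.40 kΩ appears in parallel with R2.
Effective lower resistance at A: R2 ‖ 57.40 = 5.094 kΩ.
V_A = 7.39 × 5.094/(3.55 + 5.094) = 4.355 V.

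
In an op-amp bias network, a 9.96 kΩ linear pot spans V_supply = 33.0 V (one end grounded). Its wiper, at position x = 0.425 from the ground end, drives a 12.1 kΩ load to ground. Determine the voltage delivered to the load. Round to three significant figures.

V_out ≈ 11.7 V

The pot divides into 5.727 kΩ above the wiper and 4.233 kΩ below.
Lower segment in parallel with the load: 4.233 ‖ 12.1 = 3.136 kΩ.
V_out = 33.0 × 3.136/(5.727 + 3.136) = 11.68 V.
(Unloaded: V_out = x·V_supply = 14.0 V.)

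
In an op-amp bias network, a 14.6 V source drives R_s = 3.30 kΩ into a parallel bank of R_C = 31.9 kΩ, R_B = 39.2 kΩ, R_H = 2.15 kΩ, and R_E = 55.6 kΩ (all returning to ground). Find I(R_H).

I ≈ 2.44 mA

Parallel bank: R_p = 1/(1/31.9 + 1/39.2 + 1/2.15 + 1/55.6) = 1.852 kΩ.
V_A by voltage divider: V_A = 14.6 × 1.852/(3.30 + 1.852) = 5.248 V.
Branch current I = V_A/R_H = 5.248/2.15 = 2.441 mA.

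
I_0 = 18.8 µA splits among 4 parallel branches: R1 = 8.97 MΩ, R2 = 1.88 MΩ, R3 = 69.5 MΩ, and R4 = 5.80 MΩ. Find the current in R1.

ΣG = 1/8.97 + 1/1.88 + 1/69.5 + 1/5.80 = 0.8302.
R1 takes the fraction G_k/ΣG = 0.1115/0.8302 = 0.1343, so I = 18.8 × 0.1343 = 2.525 µA.

I ≈ 2.52 µA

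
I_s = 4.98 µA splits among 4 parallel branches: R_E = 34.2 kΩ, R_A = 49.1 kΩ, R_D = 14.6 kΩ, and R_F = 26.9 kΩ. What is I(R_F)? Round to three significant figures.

Conductances: ΣG = 1/34.2 + 1/49.1 + 1/14.6 + 1/26.9 = 0.1553 (1/kΩ).
By the current-divider rule, I = I_s · G_k/ΣG = 4.98 × 0.2394 = 1.192 µA.

I ≈ 1.19 µA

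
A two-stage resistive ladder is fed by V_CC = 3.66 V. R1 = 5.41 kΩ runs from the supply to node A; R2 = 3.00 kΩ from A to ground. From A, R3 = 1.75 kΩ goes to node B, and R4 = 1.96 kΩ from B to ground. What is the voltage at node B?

V_B ≈ 0.454 V

Node A sees R2 in parallel with the series input of stage 2, R3 + R4 = 3.710 kΩ.
Effective lower resistance at A: R2 ‖ 3.710 = 1.659 kΩ.
First divider: V_A = V_CC · 1.659/(5.41 + 1.659) = 0.8588 V.
V_B = V_A × 0.5283 = 0.4537 V.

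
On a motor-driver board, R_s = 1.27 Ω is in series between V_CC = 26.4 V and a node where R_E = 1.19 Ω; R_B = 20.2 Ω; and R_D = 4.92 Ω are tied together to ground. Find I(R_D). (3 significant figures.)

Parallel bank: R_p = 1/(1/1.19 + 1/20.2 + 1/4.92) = 0.9148 Ω.
V_A = 26.4 × 0.9148/2.185 = 11.05 V.
I(R_D) = V_A / R_D = 11.05/4.92 = 2.247 A.
(Equivalently: I_total = 12.08 A, then current-divider fraction G_k/ΣG = 0.1859.)

I ≈ 2.25 A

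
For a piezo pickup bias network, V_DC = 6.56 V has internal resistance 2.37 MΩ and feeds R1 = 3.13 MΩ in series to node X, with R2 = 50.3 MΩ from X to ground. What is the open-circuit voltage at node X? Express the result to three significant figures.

V_th ≈ 5.91 V

R1' = 2.37 + 3.13 = 5.500 MΩ (source resistance + R1).
Open-circuit (no load on X): V_th = V_DC · R2/(R1' + R2) = 6.56 × 50.3/(5.500 + 50.3) = 5.913 V.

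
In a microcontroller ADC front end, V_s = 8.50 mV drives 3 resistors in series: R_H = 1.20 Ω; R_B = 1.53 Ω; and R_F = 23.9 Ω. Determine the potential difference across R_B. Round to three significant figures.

V ≈ 0.488 mV

Total series resistance ΣR = 1.20 + 1.53 + 23.9 = 26.63 Ω.
V = V_s · R/ΣR = 8.50 × 0.05745 = 0.4884 mV.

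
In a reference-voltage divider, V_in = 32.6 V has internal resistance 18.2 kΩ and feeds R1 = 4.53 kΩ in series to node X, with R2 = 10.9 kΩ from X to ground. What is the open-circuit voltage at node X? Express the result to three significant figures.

R1' = 18.2 + 4.53 = 22.73 kΩ (source resistance + R1).
Open-circuit (no load on X): V_th = V_in · R2/(R1' + R2) = 32.6 × 10.9/(22.73 + 10.9) = 10.57 V.

V_th ≈ 10.6 V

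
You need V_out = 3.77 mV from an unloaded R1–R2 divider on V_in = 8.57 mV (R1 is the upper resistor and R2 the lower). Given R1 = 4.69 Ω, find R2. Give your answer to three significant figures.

V_out/V_in = R2/(R1+R2) = 0.4399.
Rearranging, R2 = R1·k/(1−k) = 4.69 × 0.7854 = 3.684 Ω.

R2 ≈ 3.68 Ω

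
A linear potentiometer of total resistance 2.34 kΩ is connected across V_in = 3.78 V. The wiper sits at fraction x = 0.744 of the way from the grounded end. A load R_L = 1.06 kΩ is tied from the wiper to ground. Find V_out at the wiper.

V_out ≈ 1.98 V

The pot divides into 0.5990 kΩ above the wiper and 1.741 kΩ below.
(x·R_p) ‖ R_L = 0.6589 kΩ.
Loaded-divider output: V_out = 3.78 × 0.5238 = 1.980 V.
(Unloaded: V_out = x·V_in = 2.81 V.)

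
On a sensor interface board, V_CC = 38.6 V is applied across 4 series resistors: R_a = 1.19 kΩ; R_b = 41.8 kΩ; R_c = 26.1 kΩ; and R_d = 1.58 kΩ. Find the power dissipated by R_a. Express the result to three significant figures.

P ≈ 0.355 mW

Series current I = V_CC/ΣR = 38.6/70.67 = 0.5462 mA.
P(R_a) = I²·R_a = (0.5462)² × 1.19 = 0.3550 mW.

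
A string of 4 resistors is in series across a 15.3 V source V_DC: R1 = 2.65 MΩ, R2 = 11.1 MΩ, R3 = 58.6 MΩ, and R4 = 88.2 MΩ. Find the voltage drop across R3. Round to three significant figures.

V ≈ 5.58 V

Series total: ΣR = 2.65 + 11.1 + 58.6 + 88.2 = 160.6 MΩ.
Voltage divider: V = V_DC · (58.60 / 160.6) = 15.3 × 0.3650 = 5.584 V.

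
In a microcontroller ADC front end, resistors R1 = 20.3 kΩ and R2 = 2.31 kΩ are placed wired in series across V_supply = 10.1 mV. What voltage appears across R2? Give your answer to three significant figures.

V ≈ 1.03 mV

Series total: ΣR = 20.3 + 2.31 = 22.61 kΩ.
Voltage divider: V = V_supply · (2.310 / 22.61) = 10.1 × 0.1022 = 1.032 mV.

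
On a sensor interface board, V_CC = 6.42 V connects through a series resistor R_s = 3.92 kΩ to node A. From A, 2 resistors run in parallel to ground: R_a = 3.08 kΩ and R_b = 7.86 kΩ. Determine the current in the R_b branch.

I ≈ 0.295 mA

Equivalent of the parallel group: R_p = 2.213 kΩ.
Node voltage V_A = V_CC · R_p/(R_s + R_p) = 6.42 × 0.3608 = 2.316 V.
Branch current I = V_A/R_b = 2.316/7.86 = 0.2947 mA.
(Check via current divider: I_total = 1.047 mA; share G_k/ΣG = 0.2815 → same result.)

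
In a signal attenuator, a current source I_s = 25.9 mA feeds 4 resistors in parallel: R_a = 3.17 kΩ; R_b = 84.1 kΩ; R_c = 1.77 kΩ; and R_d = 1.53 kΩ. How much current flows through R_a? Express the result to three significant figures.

I ≈ 5.29 mA

Conductances: ΣG = 1/3.17 + 1/84.1 + 1/1.77 + 1/1.53 = 1.546 (1/kΩ).
R_a takes the fraction G_k/ΣG = 0.3155/1.546 = 0.2041, so I = 25.9 × 0.2041 = 5.285 mA.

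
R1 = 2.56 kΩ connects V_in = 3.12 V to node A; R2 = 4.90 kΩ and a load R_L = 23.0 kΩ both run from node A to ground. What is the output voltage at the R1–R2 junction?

First combine the lower leg with the load: R2 ‖ R_L = 4.039 kΩ.
Now apply the divider: V_out = 3.12 × 0.6121 = 1.910 V.

V_out ≈ 1.91 V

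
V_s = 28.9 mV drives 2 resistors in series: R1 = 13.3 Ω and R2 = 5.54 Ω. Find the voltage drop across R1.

V ≈ 20.4 mV

Total series resistance ΣR = 13.3 + 5.54 = 18.84 Ω.
Voltage divider: V = V_s · (13.30 / 18.84) = 28.9 × 0.7059 = 20.40 mV.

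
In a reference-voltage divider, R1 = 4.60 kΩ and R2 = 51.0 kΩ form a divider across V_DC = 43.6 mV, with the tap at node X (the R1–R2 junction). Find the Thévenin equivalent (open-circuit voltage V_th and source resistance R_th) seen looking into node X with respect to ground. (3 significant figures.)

V_th ≈ 40.0 mV, R_th ≈ 4.22 kΩ

With X open, the divider is unloaded: V_th = 43.6 × 51.0/55.60 = 39.99 mV.
With V_DC suppressed (replaced by a short), R_th = R1 ‖ R2 = (4.600 × 51.0)/(4.600 + 51.0) = 4.219 kΩ.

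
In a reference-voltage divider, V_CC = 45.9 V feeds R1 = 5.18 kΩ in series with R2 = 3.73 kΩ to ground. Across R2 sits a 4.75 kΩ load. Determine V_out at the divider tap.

The load sits in parallel with R2, giving an effective lower resistance R2' = R2·R_L/(R2+R_L) = 2.089 kΩ.
Voltage divider with the loaded lower leg: V_out = 45.9 × 2.089/(5.18 + 2.089) = 45.9 × 0.2874 = 13.19 V.
(Unloaded it would be 19.2 V; the load pulls it down.)

V_out ≈ 13.2 V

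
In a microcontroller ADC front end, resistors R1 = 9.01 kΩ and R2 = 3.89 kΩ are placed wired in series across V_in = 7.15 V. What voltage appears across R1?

V ≈ 4.99 V

ΣR = 9.01 + 3.89 = 12.90 kΩ.
Voltage divider: V = V_in · (9.010 / 12.90) = 7.15 × 0.6984 = 4.994 V.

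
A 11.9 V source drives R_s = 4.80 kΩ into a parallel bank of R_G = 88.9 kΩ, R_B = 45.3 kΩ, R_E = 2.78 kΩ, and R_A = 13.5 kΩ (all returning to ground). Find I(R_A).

I ≈ 0.272 mA

Parallel bank: R_p = 1/(1/88.9 + 1/45.3 + 1/2.78 + 1/13.5) = 2.141 kΩ.
V_A by voltage divider: V_A = 11.9 × 2.141/(4.80 + 2.141) = 3.670 V.
I(R_A) = V_A / R_A = 3.670/13.5 = 0.2719 mA.
(Equivalently: I_total = 1.714 mA, then current-divider fraction G_k/ΣG = 0.1586.)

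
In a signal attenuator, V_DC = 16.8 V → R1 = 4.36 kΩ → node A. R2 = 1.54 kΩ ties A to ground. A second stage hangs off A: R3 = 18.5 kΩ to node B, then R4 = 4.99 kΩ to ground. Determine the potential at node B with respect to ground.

V_B ≈ 0.888 V

Looking into the second stage from A: R3 + R4 = 23.49 kΩ appears in parallel with R2.
R2 ‖ (R3+R4) = 1.445 kΩ.
First divider: V_A = V_DC · 1.445/(4.36 + 1.445) = 4.182 V.
Then the unloaded second divider: V_B = V_A × R4/(R3+R4) = 4.182 × 0.2124 = 0.8885 V.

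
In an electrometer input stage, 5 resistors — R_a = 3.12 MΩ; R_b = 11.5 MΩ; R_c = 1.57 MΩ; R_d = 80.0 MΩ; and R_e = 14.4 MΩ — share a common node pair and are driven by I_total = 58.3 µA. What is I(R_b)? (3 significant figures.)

I ≈ 4.50 µA

ΣG = 1/3.12 + 1/11.5 + 1/1.57 + 1/80.0 + 1/14.4 = 1.126.
Current divider: I(R_b) = I_total · G_k/ΣG = 58.3 × (0.08696/1.126) = 58.3 × 0.07720 = 4.501 µA.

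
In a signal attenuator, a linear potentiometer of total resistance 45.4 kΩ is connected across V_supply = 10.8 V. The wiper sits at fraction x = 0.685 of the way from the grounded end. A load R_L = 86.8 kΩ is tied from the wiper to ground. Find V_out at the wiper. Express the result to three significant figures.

V_out ≈ 6.65 V

The pot divides into 14.30 kΩ above the wiper and 31.10 kΩ below.
R_L loads the lower segment: effective lower R = 22.90 kΩ.
Loaded-divider output: V_out = 10.8 × 0.6155 = 6.648 V.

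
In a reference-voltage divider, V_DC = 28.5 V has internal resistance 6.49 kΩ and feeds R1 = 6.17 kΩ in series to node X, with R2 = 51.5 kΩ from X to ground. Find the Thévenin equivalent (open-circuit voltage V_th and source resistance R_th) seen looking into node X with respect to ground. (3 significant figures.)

R1' = 6.49 + 6.17 = 12.66 kΩ (source resistance + R1).
V_th is the unloaded tap voltage: V_DC · R2/(R1'+R2) = 28.5 × 0.8027 = 22.88 V.
Zeroing V_DC shorts the top of R1' to ground, so R_th = R1' ‖ R2 = 10.16 kΩ.

V_th ≈ 22.9 V, R_th ≈ 10.2 kΩ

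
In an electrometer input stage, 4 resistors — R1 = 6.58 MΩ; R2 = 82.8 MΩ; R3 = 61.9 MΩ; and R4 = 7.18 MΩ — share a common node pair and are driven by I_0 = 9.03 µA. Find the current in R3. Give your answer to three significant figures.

Conductances: ΣG = 1/6.58 + 1/82.8 + 1/61.9 + 1/7.18 = 0.3195 (1/MΩ).
R3 takes the fraction G_k/ΣG = 0.01616/0.3195 = 0.05057, so I = 9.03 × 0.05057 = 0.4566 µA.

I ≈ 0.457 µA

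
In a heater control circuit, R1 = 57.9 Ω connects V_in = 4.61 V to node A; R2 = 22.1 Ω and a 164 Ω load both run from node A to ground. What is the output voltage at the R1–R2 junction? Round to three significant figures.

V_out ≈ 1.16 V

R2 ‖ R_L = (22.1 × 164)/(22.1 + 164) = 19.48 Ω.
Voltage divider with the loaded lower leg: V_out = 4.61 × 19.48/(57.9 + 19.48) = 4.61 × 0.2517 = 1.160 V.
(Unloaded it would be 1.27 V; the load pulls it down.)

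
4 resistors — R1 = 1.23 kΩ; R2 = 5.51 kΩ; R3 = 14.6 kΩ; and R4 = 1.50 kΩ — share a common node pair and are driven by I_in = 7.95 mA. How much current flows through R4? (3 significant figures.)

Conductances: ΣG = 1/1.23 + 1/5.51 + 1/14.6 + 1/1.50 = 1.730 (1/kΩ).
R4 takes the fraction G_k/ΣG = 0.6667/1.730 = 0.3854, so I = 7.95 × 0.3854 = 3.064 mA.

I ≈ 3.06 mA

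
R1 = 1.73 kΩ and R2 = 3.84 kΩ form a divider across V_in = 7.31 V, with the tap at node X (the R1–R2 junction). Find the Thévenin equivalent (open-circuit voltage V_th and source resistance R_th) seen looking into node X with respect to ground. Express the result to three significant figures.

V_th is the unloaded tap voltage: V_in · R2/(R1+R2) = 7.31 × 0.6894 = 5.040 V.
Looking into X with the source shorted: R_th = R1·R2/(R1+R2) = 1.730 × 3.84/5.570 = 1.193 kΩ.

V_th ≈ 5.04 V, R_th ≈ 1.19 kΩ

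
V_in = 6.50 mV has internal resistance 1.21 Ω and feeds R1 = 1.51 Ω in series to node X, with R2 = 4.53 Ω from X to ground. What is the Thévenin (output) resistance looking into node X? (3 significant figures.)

R1' = 1.21 + 1.51 = 2.720 Ω (source resistance + R1).
Zeroing V_in shorts the top of R1' to ground, so R_th = R1' ‖ R2 = 1.700 Ω.

R_th ≈ 1.70 Ω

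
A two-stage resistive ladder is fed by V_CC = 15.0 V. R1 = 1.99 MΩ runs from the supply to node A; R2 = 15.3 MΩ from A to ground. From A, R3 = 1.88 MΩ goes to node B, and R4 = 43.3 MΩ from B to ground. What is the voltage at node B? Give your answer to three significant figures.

V_B ≈ 12.2 V

Looking into the second stage from A: R3 + R4 = 45.18 MΩ appears in parallel with R2.
Effective lower resistance at A: R2 ‖ 45.18 = 11.43 MΩ.
First divider: V_A = V_CC · 11.43/(1.99 + 11.43) = 12.78 V.
V_B = V_A × 0.9584 = 12.24 V.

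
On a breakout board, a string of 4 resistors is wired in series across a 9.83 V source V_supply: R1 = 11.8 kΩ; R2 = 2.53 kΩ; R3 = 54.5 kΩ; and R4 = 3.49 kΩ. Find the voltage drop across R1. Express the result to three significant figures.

V ≈ 1.60 V

Total series resistance ΣR = 11.8 + 2.53 + 54.5 + 3.49 = 72.32 kΩ.
By the voltage-divider rule, V = 9.83 × 11.80/72.32 = 1.604 V.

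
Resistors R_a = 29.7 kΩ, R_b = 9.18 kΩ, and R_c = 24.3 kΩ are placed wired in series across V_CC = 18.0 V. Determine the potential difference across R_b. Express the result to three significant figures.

Series total: ΣR = 29.7 + 9.18 + 24.3 = 63.18 kΩ.
By the voltage-divider rule, V = 18.0 × 9.180/63.18 = 2.615 V.

V ≈ 2.62 V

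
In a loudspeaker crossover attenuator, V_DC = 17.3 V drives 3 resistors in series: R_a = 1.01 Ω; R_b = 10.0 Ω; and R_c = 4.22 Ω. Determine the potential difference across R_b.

Series total: ΣR = 1.01 + 10.0 + 4.22 = 15.23 Ω.
By the voltage-divider rule, V = 17.3 × 10.00/15.23 = 11.36 V.

V ≈ 11.4 V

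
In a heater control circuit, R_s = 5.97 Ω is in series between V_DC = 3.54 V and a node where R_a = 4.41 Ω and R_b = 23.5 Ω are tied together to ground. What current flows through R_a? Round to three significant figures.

Combine the parallel branches: R_p = (1/4.41 + 1/23.5)⁻¹ = 3.713 Ω.
V_A = 3.54 × 3.713/9.683 = 1.357 V.
I(R_a) = V_A / R_a = 1.357/4.41 = 0.3078 A.
(Check via current divider: I_total = 0.3656 A; share G_k/ΣG = 0.8420 → same result.)

I ≈ 0.308 A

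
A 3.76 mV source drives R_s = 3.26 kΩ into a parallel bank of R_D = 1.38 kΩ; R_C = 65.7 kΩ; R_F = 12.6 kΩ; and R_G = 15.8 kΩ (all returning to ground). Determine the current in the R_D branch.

Combine the parallel branches: R_p = (1/1.38 + 1/65.7 + 1/12.6 + 1/15.8)⁻¹ = 1.133 kΩ.
Node voltage V_A = V_CC · R_p/(R_s + R_p) = 3.76 × 0.2579 = 0.9698 mV.
I(R_D) = V_A / R_D = 0.9698/1.38 = 0.7028 µA.

I ≈ 0.703 µA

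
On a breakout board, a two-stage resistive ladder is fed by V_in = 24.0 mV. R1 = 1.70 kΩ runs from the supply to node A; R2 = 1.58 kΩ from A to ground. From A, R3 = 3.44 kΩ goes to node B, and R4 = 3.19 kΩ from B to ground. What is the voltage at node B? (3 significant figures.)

The second stage (R3 + R4 = 6.630 kΩ) loads node A in parallel with R2.
Effective lower resistance at A: R2 ‖ 6.630 = 1.276 kΩ.
So V_A = 24.0 × 0.4288 = 10.29 mV.
V_B = V_A × 0.4811 = 4.951 mV.

V_B ≈ 4.95 mV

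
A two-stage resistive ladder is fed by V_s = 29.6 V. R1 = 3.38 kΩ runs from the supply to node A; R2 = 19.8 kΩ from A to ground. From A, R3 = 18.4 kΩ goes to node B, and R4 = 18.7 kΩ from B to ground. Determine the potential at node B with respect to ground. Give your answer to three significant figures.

V_B ≈ 11.8 V

Looking into the second stage from A: R3 + R4 = 37.10 kΩ appears in parallel with R2.
R2 ‖ (R3+R4) = 12.91 kΩ.
V_A = 29.6 × 12.91/(3.38 + 12.91) = 23.46 V.
Stage 2 is unloaded, so V_B = V_A · R4/(R3+R4) = 23.46 × 18.7/37.10 = 11.82 V.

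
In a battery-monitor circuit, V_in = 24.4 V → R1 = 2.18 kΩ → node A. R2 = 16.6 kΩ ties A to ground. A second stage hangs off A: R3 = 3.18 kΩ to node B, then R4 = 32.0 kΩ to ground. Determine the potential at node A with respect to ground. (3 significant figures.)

V_A ≈ 20.4 V

The second stage (R3 + R4 = 35.18 kΩ) loads node A in parallel with R2.
Effective lower resistance at A: R2 ‖ 35.18 = 11.28 kΩ.
First divider: V_A = V_in · 11.28/(2.18 + 11.28) = 20.45 V.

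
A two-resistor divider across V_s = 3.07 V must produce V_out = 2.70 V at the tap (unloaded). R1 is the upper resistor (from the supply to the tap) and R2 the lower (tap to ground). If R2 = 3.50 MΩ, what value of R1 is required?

The divider ratio is R2/(R1+R2) = 2.70/3.07 = 0.8795.
Rearranging, R1 = R2·(1−k)/k = 3.50 × 0.1370 = 0.4796 MΩ.

R1 ≈ 0.480 MΩ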